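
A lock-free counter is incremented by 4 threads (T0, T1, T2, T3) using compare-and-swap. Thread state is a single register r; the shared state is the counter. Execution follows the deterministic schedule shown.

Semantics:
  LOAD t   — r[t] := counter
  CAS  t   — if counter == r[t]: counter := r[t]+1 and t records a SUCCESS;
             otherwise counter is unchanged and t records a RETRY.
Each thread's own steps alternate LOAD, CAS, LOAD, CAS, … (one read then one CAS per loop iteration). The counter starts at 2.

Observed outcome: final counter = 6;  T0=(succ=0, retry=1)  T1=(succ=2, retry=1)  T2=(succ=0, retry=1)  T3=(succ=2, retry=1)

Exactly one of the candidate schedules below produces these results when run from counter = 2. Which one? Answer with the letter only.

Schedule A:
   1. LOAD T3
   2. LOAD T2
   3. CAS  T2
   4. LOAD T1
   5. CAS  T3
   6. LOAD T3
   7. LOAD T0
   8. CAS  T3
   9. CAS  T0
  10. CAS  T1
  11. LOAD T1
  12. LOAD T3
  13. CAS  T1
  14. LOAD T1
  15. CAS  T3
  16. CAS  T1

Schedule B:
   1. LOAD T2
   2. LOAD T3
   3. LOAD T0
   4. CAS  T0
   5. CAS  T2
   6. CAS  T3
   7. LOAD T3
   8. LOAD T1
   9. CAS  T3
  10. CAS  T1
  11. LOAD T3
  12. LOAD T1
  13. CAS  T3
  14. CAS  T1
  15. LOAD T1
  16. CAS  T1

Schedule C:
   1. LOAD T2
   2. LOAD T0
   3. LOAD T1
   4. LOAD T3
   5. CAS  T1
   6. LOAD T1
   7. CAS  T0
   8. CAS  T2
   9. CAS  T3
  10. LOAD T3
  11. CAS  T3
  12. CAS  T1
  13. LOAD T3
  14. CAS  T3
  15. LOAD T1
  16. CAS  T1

Tracing schedule C:
1. LOAD T2 → mem=2 r[T2]=2 [LOAD]
2. LOAD T0 → mem=2 r[T0]=2 [LOAD]
3. LOAD T1 → mem=2 r[T1]=2 [LOAD]
4. LOAD T3 → mem=2 r[T3]=2 [LOAD]
5. CAS T1 → mem=3 r[T1]=2 [OK]
6. LOAD T1 → mem=3 r[T1]=3 [LOAD]
7. CAS T0 → mem=3 r[T0]=2 [RETRY]
8. CAS T2 → mem=3 r[T2]=2 [RETRY]
9. CAS T3 → mem=3 r[T3]=2 [RETRY]
10. LOAD T3 → mem=3 r[T3]=3 [LOAD]
11. CAS T3 → mem=4 r[T3]=3 [OK]
12. CAS T1 → mem=4 r[T1]=3 [RETRY]
13. LOAD T3 → mem=4 r[T3]=4 [LOAD]
14. CAS T3 → mem=5 r[T3]=4 [OK]
15. LOAD T1 → mem=5 r[T1]=5 [LOAD]
16. CAS T1 → mem=6 r[T1]=5 [OK]

C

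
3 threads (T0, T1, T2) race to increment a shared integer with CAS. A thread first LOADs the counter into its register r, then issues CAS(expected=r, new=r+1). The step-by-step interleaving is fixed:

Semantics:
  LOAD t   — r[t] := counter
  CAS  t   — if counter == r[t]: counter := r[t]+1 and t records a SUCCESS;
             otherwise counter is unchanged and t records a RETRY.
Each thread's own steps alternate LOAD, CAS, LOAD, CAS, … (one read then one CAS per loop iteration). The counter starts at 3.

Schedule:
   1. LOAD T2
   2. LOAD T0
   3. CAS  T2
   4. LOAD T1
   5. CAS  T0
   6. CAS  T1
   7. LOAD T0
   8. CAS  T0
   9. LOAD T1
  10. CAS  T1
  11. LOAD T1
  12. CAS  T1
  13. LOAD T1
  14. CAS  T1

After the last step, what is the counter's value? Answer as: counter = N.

counter = 9

T2 LOAD — after: cnt=3, r=3 — load
T0 LOAD — after: cnt=3, r=3 — load
T2 CAS — after: cnt=4, r=3 — ok
T1 LOAD — after: cnt=4, r=4 — load
T0 CAS — after: cnt=4, r=3 — retry
T1 CAS — after: cnt=5, r=4 — ok
T0 LOAD — after: cnt=5, r=5 — load
T0 CAS — after: cnt=6, r=5 — ok
T1 LOAD — after: cnt=6, r=6 — load
T1 CAS — after: cnt=7, r=6 — ok
T1 LOAD — after: cnt=7, r=7 — load
T1 CAS — after: cnt=8, r=7 — ok
T1 LOAD — after: cnt=8, r=8 — load
T1 CAS — after: cnt=9, r=8 — ok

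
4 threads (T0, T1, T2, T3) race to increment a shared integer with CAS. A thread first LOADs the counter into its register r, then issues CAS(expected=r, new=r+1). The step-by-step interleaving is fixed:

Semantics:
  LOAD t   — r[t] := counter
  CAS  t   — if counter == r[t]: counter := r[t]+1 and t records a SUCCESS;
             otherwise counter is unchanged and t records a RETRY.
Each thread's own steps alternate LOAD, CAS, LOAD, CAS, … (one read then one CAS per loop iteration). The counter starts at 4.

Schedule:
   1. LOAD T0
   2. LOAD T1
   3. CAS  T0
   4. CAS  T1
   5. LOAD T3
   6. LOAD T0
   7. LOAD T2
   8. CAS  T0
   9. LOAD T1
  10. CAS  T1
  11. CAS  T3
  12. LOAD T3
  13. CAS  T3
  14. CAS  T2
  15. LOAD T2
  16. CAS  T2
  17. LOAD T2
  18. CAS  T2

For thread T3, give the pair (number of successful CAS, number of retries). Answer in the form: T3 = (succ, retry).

T3 = (1, 1)

T0 LOAD — after: cnt=4, r=4 — load
T1 LOAD — after: cnt=4, r=4 — load
T0 CAS — after: cnt=5, r=4 — ok
T1 CAS — after: cnt=5, r=4 — retry
T3 LOAD — after: cnt=5, r=5 — load
T0 LOAD — after: cnt=5, r=5 — load
T2 LOAD — after: cnt=5, r=5 — load
T0 CAS — after: cnt=6, r=5 — ok
T1 LOAD — after: cnt=6, r=6 — load
T1 CAS — after: cnt=7, r=6 — ok
T3 CAS — after: cnt=7, r=5 — retry
T3 LOAD — after: cnt=7, r=7 — load
T3 CAS — after: cnt=8, r=7 — ok
T2 CAS — after: cnt=8, r=5 — retry
T2 LOAD — after: cnt=8, r=8 — load
T2 CAS — after: cnt=9, r=8 — ok
T2 LOAD — after: cnt=9, r=9 — load
T2 CAS — after: cnt=10, r=9 — ok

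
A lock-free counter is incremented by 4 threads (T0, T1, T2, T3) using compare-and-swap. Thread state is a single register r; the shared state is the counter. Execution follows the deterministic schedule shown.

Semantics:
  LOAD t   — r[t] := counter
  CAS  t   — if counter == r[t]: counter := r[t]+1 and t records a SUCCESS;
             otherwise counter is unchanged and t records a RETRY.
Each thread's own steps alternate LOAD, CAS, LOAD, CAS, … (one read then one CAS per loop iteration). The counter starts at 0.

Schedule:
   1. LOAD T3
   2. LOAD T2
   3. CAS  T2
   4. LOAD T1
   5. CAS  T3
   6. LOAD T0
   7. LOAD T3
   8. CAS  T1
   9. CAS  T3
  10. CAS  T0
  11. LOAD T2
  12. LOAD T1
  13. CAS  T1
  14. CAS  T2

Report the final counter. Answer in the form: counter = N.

   1) LOAD T3:  M=0  r_T3=0
   2) LOAD T2:  M=0  r_T2=0
   3) CAS  T2:  M=1  r_T2=0 ✓
   4) LOAD T1:  M=1  r_T1=1
   5) CAS  T3:  M=1  r_T3=0 ✗
   6) LOAD T0:  M=1  r_T0=1
   7) LOAD T3:  M=1  r_T3=1
   8) CAS  T1:  M=2  r_T1=1 ✓
   9) CAS  T3:  M=2  r_T3=1 ✗
  10) CAS  T0:  M=2  r_T0=1 ✗
  11) LOAD T2:  M=2  r_T2=2
  12) LOAD T1:  M=2  r_T1=2
  13) CAS  T1:  M=3  r_T1=2 ✓
  14) CAS  T2:  M=3  r_T2=2 ✗

counter = 3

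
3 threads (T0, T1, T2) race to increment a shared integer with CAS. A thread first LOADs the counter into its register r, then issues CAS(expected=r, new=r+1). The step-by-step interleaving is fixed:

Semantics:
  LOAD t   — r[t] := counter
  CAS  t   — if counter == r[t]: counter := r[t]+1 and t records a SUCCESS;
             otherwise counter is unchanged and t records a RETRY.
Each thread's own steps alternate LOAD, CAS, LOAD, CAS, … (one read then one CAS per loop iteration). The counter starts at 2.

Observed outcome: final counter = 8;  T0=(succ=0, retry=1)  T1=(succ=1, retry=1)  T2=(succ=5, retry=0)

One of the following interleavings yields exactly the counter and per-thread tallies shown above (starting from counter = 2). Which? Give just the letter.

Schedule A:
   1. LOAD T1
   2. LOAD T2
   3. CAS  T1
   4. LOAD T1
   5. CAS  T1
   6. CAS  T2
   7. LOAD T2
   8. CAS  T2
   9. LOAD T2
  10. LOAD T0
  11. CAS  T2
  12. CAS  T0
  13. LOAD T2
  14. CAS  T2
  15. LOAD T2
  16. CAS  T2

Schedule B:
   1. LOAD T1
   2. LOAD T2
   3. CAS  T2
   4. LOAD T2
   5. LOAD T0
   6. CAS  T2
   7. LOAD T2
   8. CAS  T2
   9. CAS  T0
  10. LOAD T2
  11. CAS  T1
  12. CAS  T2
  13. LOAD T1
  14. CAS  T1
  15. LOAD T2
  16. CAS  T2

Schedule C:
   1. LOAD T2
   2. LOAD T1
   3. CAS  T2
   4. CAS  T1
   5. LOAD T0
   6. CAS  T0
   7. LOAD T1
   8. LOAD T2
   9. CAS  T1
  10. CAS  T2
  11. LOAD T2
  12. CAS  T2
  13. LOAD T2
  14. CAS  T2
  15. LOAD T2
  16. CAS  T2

B

Simulating candidate B:
T1 LOAD — after: cnt=2, r=2 — load
T2 LOAD — after: cnt=2, r=2 — load
T2 CAS — after: cnt=3, r=2 — ok
T2 LOAD — after: cnt=3, r=3 — load
T0 LOAD — after: cnt=3, r=3 — load
T2 CAS — after: cnt=4, r=3 — ok
T2 LOAD — after: cnt=4, r=4 — load
T2 CAS — after: cnt=5, r=4 — ok
T0 CAS — after: cnt=5, r=3 — retry
T2 LOAD — after: cnt=5, r=5 — load
T1 CAS — after: cnt=5, r=2 — retry
T2 CAS — after: cnt=6, r=5 — ok
T1 LOAD — after: cnt=6, r=6 — load
T1 CAS — after: cnt=7, r=6 — ok
T2 LOAD — after: cnt=7, r=7 — load
T2 CAS — after: cnt=8, r=7 — ok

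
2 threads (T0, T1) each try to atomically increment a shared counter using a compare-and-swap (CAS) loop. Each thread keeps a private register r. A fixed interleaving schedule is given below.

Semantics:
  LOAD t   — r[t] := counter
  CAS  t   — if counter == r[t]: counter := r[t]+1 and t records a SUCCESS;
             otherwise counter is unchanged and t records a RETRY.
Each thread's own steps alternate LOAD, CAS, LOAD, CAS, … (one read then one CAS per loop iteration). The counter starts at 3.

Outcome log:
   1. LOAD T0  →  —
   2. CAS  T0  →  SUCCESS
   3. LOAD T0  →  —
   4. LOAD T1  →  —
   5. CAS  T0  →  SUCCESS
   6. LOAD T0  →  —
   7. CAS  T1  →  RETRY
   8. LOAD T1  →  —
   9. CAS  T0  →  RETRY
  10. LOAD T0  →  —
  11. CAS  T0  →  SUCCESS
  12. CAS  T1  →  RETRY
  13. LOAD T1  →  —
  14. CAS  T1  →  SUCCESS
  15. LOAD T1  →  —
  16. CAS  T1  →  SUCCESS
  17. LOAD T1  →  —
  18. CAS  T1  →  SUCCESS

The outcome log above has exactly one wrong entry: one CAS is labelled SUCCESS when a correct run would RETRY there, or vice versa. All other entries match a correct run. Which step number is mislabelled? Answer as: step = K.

step = 9

Re-executing:
   1) LOAD T0:  M=3  r_T0=3
   2) CAS  T0:  M=4  r_T0=3 ✓
   3) LOAD T0:  M=4  r_T0=4
   4) LOAD T1:  M=4  r_T1=4
   5) CAS  T0:  M=5  r_T0=4 ✓
   6) LOAD T0:  M=5  r_T0=5
   7) CAS  T1:  M=5  r_T1=4 ✗
   8) LOAD T1:  M=5  r_T1=5
   9) CAS  T0:  M=6  r_T0=5 ✓
  10) LOAD T0:  M=6  r_T0=6
  11) CAS  T0:  M=7  r_T0=6 ✓
  12) CAS  T1:  M=7  r_T1=5 ✗
  13) LOAD T1:  M=7  r_T1=7
  14) CAS  T1:  M=8  r_T1=7 ✓
  15) LOAD T1:  M=8  r_T1=8
  16) CAS  T1:  M=9  r_T1=8 ✓
  17) LOAD T1:  M=9  r_T1=9
  18) CAS  T1:  M=10  r_T1=9 ✓
Log disagrees first at step 9.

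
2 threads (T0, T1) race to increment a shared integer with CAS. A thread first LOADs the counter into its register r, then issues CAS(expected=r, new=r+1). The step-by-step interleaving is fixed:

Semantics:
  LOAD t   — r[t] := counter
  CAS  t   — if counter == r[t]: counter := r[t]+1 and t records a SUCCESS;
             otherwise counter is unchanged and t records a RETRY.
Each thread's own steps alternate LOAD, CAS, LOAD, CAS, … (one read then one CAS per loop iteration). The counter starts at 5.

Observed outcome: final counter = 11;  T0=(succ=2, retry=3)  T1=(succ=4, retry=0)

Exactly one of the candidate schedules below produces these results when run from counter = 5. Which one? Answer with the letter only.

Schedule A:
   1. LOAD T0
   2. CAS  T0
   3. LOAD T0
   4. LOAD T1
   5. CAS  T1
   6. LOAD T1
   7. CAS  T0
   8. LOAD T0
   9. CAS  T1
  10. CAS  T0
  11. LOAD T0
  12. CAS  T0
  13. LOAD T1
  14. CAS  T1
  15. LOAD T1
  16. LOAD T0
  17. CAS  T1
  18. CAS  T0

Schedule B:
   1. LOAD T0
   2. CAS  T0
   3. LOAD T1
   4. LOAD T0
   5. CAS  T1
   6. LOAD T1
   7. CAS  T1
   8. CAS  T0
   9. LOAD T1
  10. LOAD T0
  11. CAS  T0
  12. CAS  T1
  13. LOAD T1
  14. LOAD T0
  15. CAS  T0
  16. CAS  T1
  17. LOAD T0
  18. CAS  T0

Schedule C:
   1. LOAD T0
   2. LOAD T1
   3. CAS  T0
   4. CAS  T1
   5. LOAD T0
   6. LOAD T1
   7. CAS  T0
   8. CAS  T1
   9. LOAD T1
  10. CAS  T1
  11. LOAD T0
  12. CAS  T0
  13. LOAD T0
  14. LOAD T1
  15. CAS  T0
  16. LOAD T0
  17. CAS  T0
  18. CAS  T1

Run A:
#1 T0 reads 5
#2 T0 CAS(5→6) writes; counter now 6
#3 T0 reads 6
#4 T1 reads 6
#5 T1 CAS(6→7) writes; counter now 7
#6 T1 reads 7
#7 T0 CAS(6→7) fails; counter now 7
#8 T0 reads 7
#9 T1 CAS(7→8) writes; counter now 8
#10 T0 CAS(7→8) fails; counter now 8
#11 T0 reads 8
#12 T0 CAS(8→9) writes; counter now 9
#13 T1 reads 9
#14 T1 CAS(9→10) writes; counter now 10
#15 T1 reads 10
#16 T0 reads 10
#17 T1 CAS(10→11) writes; counter now 11
#18 T0 CAS(10→11) fails; counter now 11

A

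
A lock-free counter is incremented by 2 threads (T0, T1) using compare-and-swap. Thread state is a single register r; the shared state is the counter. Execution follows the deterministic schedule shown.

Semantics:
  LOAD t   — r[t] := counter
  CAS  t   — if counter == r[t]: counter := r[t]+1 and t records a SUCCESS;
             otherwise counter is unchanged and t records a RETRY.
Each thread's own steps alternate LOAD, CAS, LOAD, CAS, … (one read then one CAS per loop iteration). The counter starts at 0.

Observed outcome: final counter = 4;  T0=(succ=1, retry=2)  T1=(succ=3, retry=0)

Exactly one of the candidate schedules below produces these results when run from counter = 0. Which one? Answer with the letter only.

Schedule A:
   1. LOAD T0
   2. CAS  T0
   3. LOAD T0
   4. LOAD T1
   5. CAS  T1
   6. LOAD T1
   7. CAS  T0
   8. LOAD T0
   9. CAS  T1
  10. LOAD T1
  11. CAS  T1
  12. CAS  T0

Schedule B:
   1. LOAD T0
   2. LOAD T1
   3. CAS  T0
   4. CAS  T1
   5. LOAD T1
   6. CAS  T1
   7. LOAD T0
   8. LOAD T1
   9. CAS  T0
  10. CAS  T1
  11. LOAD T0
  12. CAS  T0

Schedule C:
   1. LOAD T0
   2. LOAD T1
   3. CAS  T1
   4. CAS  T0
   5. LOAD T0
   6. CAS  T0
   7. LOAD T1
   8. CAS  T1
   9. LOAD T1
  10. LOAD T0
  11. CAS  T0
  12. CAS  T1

Tracing schedule A:
step 1: T0 LOAD ⇒ load; ctr=0 reg=0
step 2: T0 CAS ⇒ ok; ctr=1 reg=0
step 3: T0 LOAD ⇒ load; ctr=1 reg=1
step 4: T1 LOAD ⇒ load; ctr=1 reg=1
step 5: T1 CAS ⇒ ok; ctr=2 reg=1
step 6: T1 LOAD ⇒ load; ctr=2 reg=2
step 7: T0 CAS ⇒ retry; ctr=2 reg=1
step 8: T0 LOAD ⇒ load; ctr=2 reg=2
step 9: T1 CAS ⇒ ok; ctr=3 reg=2
step 10: T1 LOAD ⇒ load; ctr=3 reg=3
step 11: T1 CAS ⇒ ok; ctr=4 reg=3
step 12: T0 CAS ⇒ retry; ctr=4 reg=2

A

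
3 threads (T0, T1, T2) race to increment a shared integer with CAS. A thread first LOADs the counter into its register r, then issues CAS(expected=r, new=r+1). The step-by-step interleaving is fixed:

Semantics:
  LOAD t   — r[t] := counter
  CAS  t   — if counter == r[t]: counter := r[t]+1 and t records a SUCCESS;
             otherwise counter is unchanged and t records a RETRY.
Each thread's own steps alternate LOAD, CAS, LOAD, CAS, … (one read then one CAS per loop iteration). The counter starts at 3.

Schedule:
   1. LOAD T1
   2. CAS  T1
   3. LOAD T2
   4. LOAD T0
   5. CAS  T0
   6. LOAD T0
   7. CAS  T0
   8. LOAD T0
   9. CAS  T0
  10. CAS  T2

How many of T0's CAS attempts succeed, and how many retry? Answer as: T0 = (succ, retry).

1. LOAD T1 → mem=3 r[T1]=3 [LOAD]
2. CAS T1 → mem=4 r[T1]=3 [OK]
3. LOAD T2 → mem=4 r[T2]=4 [LOAD]
4. LOAD T0 → mem=4 r[T0]=4 [LOAD]
5. CAS T0 → mem=5 r[T0]=4 [OK]
6. LOAD T0 → mem=5 r[T0]=5 [LOAD]
7. CAS T0 → mem=6 r[T0]=5 [OK]
8. LOAD T0 → mem=6 r[T0]=6 [LOAD]
9. CAS T0 → mem=7 r[T0]=6 [OK]
10. CAS T2 → mem=7 r[T2]=4 [RETRY]

T0 = (3, 0)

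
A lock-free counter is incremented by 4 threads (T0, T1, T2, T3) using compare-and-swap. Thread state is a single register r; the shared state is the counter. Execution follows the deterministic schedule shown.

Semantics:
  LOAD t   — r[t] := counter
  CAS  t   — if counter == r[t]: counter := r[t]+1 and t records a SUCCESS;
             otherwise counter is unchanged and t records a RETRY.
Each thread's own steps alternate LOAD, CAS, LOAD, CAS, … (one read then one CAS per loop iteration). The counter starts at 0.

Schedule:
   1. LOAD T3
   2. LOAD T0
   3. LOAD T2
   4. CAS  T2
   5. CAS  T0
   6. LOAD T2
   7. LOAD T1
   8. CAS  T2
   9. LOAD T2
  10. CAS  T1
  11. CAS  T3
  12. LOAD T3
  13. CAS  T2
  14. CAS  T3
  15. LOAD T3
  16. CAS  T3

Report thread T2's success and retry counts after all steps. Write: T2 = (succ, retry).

T2 = (3, 0)

   1) LOAD T3:  M=0  r_T3=0
   2) LOAD T0:  M=0  r_T0=0
   3) LOAD T2:  M=0  r_T2=0
   4) CAS  T2:  M=1  r_T2=0 ✓
   5) CAS  T0:  M=1  r_T0=0 ✗
   6) LOAD T2:  M=1  r_T2=1
   7) LOAD T1:  M=1  r_T1=1
   8) CAS  T2:  M=2  r_T2=1 ✓
   9) LOAD T2:  M=2  r_T2=2
  10) CAS  T1:  M=2  r_T1=1 ✗
  11) CAS  T3:  M=2  r_T3=0 ✗
  12) LOAD T3:  M=2  r_T3=2
  13) CAS  T2:  M=3  r_T2=2 ✓
  14) CAS  T3:  M=3  r_T3=2 ✗
  15) LOAD T3:  M=3  r_T3=3
  16) CAS  T3:  M=4  r_T3=3 ✓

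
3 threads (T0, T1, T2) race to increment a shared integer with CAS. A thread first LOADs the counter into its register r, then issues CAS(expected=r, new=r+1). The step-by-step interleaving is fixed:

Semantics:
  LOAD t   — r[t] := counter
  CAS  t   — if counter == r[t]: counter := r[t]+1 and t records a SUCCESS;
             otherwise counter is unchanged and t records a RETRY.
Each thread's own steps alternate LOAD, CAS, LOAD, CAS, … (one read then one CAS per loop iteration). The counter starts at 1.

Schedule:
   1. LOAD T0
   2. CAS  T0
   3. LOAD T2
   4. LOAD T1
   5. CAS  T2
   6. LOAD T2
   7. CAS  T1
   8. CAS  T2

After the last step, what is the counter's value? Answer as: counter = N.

step 1: T0 LOAD ⇒ load; ctr=1 reg=1
step 2: T0 CAS ⇒ ok; ctr=2 reg=1
step 3: T2 LOAD ⇒ load; ctr=2 reg=2
step 4: T1 LOAD ⇒ load; ctr=2 reg=2
step 5: T2 CAS ⇒ ok; ctr=3 reg=2
step 6: T2 LOAD ⇒ load; ctr=3 reg=3
step 7: T1 CAS ⇒ retry; ctr=3 reg=2
step 8: T2 CAS ⇒ ok; ctr=4 reg=3

counter = 4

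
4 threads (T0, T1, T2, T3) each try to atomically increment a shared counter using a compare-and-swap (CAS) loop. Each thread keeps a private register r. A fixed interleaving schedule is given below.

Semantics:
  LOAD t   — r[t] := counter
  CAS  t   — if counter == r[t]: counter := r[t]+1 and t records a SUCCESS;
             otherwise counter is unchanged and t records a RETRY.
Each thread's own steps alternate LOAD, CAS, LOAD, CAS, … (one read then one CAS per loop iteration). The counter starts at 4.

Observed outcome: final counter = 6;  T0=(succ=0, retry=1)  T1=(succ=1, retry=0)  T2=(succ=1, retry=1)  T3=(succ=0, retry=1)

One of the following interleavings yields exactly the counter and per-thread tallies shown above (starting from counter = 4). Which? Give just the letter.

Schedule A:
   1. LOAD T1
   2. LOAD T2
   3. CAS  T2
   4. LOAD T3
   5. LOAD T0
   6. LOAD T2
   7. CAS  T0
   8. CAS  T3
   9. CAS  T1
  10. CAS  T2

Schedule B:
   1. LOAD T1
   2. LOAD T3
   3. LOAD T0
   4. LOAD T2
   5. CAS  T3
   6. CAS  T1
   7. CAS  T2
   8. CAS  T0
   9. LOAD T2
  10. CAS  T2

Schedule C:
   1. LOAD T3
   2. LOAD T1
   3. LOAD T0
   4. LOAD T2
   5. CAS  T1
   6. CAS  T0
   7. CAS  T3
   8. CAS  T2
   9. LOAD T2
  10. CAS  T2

Simulating candidate C:
step 1: T3 LOAD ⇒ load; ctr=4 reg=4
step 2: T1 LOAD ⇒ load; ctr=4 reg=4
step 3: T0 LOAD ⇒ load; ctr=4 reg=4
step 4: T2 LOAD ⇒ load; ctr=4 reg=4
step 5: T1 CAS ⇒ ok; ctr=5 reg=4
step 6: T0 CAS ⇒ retry; ctr=5 reg=4
step 7: T3 CAS ⇒ retry; ctr=5 reg=4
step 8: T2 CAS ⇒ retry; ctr=5 reg=4
step 9: T2 LOAD ⇒ load; ctr=5 reg=5
step 10: T2 CAS ⇒ ok; ctr=6 reg=5

C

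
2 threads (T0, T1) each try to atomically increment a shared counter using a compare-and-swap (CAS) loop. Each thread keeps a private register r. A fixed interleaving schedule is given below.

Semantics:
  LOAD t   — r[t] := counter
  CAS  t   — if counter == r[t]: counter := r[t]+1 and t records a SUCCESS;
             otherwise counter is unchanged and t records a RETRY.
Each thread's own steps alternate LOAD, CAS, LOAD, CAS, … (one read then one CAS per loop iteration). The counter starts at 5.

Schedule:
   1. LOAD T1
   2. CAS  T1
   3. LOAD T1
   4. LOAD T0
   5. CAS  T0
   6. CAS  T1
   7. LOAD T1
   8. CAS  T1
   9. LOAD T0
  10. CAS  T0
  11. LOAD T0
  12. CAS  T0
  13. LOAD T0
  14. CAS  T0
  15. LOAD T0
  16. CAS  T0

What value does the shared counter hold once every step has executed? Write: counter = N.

counter = 12

1. LOAD T1 → mem=5 r[T1]=5 [LOAD]
2. CAS T1 → mem=6 r[T1]=5 [OK]
3. LOAD T1 → mem=6 r[T1]=6 [LOAD]
4. LOAD T0 → mem=6 r[T0]=6 [LOAD]
5. CAS T0 → mem=7 r[T0]=6 [OK]
6. CAS T1 → mem=7 r[T1]=6 [RETRY]
7. LOAD T1 → mem=7 r[T1]=7 [LOAD]
8. CAS T1 → mem=8 r[T1]=7 [OK]
9. LOAD T0 → mem=8 r[T0]=8 [LOAD]
10. CAS T0 → mem=9 r[T0]=8 [OK]
11. LOAD T0 → mem=9 r[T0]=9 [LOAD]
12. CAS T0 → mem=10 r[T0]=9 [OK]
13. LOAD T0 → mem=10 r[T0]=10 [LOAD]
14. CAS T0 → mem=11 r[T0]=10 [OK]
15. LOAD T0 → mem=11 r[T0]=11 [LOAD]
16. CAS T0 → mem=12 r[T0]=11 [OK]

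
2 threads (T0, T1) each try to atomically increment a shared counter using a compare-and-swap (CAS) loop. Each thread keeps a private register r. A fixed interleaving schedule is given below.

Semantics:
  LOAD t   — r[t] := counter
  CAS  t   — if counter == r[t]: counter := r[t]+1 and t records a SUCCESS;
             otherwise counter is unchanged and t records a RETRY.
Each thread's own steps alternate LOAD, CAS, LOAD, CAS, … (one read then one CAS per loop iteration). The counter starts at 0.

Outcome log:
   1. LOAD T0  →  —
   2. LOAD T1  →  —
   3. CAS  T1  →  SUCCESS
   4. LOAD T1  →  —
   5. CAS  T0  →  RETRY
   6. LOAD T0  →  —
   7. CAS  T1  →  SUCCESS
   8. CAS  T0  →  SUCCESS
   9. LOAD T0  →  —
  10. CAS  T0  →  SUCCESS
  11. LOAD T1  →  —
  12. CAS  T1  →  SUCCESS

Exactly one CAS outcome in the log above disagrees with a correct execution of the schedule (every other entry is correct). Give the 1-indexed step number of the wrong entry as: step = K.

step = 8

Reference trace:
   1) LOAD T0:  M=0  r_T0=0
   2) LOAD T1:  M=0  r_T1=0
   3) CAS  T1:  M=1  r_T1=0 ✓
   4) LOAD T1:  M=1  r_T1=1
   5) CAS  T0:  M=1  r_T0=0 ✗
   6) LOAD T0:  M=1  r_T0=1
   7) CAS  T1:  M=2  r_T1=1 ✓
   8) CAS  T0:  M=2  r_T0=1 ✗
   9) LOAD T0:  M=2  r_T0=2
  10) CAS  T0:  M=3  r_T0=2 ✓
  11) LOAD T1:  M=3  r_T1=3
  12) CAS  T1:  M=4  r_T1=3 ✓
Log disagrees first at step 8.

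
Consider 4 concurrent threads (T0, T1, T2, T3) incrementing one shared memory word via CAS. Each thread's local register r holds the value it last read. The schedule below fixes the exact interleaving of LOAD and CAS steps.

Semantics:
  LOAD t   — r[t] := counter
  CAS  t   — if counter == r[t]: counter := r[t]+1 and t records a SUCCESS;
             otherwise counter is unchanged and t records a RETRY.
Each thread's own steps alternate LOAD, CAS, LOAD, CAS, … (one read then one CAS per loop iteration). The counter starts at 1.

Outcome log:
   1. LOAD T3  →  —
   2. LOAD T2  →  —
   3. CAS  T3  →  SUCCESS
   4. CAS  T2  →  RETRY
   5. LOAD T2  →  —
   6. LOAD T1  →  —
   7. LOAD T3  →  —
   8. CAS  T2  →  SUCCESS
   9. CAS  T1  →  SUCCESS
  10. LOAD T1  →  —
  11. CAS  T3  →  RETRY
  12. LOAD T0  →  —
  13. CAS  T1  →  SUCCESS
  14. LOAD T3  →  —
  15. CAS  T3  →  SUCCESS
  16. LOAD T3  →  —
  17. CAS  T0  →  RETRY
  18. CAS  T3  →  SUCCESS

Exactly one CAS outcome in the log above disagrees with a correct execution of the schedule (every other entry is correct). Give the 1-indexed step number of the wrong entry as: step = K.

Reference trace:
step 1: T3 LOAD ⇒ load; ctr=1 reg=1
step 2: T2 LOAD ⇒ load; ctr=1 reg=1
step 3: T3 CAS ⇒ ok; ctr=2 reg=1
step 4: T2 CAS ⇒ retry; ctr=2 reg=1
step 5: T2 LOAD ⇒ load; ctr=2 reg=2
step 6: T1 LOAD ⇒ load; ctr=2 reg=2
step 7: T3 LOAD ⇒ load; ctr=2 reg=2
step 8: T2 CAS ⇒ ok; ctr=3 reg=2
step 9: T1 CAS ⇒ retry; ctr=3 reg=2
step 10: T1 LOAD ⇒ load; ctr=3 reg=3
step 11: T3 CAS ⇒ retry; ctr=3 reg=2
step 12: T0 LOAD ⇒ load; ctr=3 reg=3
step 13: T1 CAS ⇒ ok; ctr=4 reg=3
step 14: T3 LOAD ⇒ load; ctr=4 reg=4
step 15: T3 CAS ⇒ ok; ctr=5 reg=4
step 16: T3 LOAD ⇒ load; ctr=5 reg=5
step 17: T0 CAS ⇒ retry; ctr=5 reg=3
step 18: T3 CAS ⇒ ok; ctr=6 reg=5
Flip is step 9.

step = 9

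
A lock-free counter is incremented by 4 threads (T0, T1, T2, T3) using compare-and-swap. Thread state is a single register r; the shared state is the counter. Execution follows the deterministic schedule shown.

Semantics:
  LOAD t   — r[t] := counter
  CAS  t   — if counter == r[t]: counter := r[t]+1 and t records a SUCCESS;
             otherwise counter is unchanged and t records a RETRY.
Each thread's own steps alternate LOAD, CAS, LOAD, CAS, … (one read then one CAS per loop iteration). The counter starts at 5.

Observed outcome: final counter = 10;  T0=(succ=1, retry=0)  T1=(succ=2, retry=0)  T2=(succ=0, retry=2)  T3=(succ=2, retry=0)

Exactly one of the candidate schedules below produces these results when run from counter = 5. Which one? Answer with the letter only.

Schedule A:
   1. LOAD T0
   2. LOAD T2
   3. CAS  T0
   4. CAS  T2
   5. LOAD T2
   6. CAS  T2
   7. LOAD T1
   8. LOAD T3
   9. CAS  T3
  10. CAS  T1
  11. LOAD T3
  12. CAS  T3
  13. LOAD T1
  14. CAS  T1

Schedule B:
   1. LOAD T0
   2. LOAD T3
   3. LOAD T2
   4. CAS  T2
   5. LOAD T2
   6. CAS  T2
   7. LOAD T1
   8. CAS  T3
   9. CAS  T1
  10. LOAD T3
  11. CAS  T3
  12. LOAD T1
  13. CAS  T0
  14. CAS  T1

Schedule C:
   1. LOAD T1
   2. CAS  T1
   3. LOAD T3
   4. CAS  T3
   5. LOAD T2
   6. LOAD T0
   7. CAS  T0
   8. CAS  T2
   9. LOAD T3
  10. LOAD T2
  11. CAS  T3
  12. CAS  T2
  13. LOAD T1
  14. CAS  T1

Simulating candidate C:
[1] T1.load  rd  (counter 5, T1.r 5)
[2] T1.cas  hit  (counter 6, T1.r 5)
[3] T3.load  rd  (counter 6, T3.r 6)
[4] T3.cas  hit  (counter 7, T3.r 6)
[5] T2.load  rd  (counter 7, T2.r 7)
[6] T0.load  rd  (counter 7, T0.r 7)
[7] T0.cas  hit  (counter 8, T0.r 7)
[8] T2.cas  miss  (counter 8, T2.r 7)
[9] T3.load  rd  (counter 8, T3.r 8)
[10] T2.load  rd  (counter 8, T2.r 8)
[11] T3.cas  hit  (counter 9, T3.r 8)
[12] T2.cas  miss  (counter 9, T2.r 8)
[13] T1.load  rd  (counter 9, T1.r 9)
[14] T1.cas  hit  (counter 10, T1.r 9)

C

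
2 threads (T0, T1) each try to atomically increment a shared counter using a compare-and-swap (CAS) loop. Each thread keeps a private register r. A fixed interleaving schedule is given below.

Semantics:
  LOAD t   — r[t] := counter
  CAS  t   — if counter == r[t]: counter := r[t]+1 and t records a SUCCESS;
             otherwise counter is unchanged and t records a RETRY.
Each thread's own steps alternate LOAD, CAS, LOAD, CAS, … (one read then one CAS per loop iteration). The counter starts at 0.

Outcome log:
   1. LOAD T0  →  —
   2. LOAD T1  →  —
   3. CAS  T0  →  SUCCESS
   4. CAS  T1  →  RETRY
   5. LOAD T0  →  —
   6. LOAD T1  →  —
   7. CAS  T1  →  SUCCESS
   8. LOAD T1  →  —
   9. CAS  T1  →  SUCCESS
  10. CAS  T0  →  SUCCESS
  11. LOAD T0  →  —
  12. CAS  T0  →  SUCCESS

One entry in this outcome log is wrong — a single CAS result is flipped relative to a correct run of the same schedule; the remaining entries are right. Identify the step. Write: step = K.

step = 10

Reference trace:
step 1: T0 LOAD ⇒ load; ctr=0 reg=0
step 2: T1 LOAD ⇒ load; ctr=0 reg=0
step 3: T0 CAS ⇒ ok; ctr=1 reg=0
step 4: T1 CAS ⇒ retry; ctr=1 reg=0
step 5: T0 LOAD ⇒ load; ctr=1 reg=1
step 6: T1 LOAD ⇒ load; ctr=1 reg=1
step 7: T1 CAS ⇒ ok; ctr=2 reg=1
step 8: T1 LOAD ⇒ load; ctr=2 reg=2
step 9: T1 CAS ⇒ ok; ctr=3 reg=2
step 10: T0 CAS ⇒ retry; ctr=3 reg=1
step 11: T0 LOAD ⇒ load; ctr=3 reg=3
step 12: T0 CAS ⇒ ok; ctr=4 reg=3
Log disagrees first at step 10.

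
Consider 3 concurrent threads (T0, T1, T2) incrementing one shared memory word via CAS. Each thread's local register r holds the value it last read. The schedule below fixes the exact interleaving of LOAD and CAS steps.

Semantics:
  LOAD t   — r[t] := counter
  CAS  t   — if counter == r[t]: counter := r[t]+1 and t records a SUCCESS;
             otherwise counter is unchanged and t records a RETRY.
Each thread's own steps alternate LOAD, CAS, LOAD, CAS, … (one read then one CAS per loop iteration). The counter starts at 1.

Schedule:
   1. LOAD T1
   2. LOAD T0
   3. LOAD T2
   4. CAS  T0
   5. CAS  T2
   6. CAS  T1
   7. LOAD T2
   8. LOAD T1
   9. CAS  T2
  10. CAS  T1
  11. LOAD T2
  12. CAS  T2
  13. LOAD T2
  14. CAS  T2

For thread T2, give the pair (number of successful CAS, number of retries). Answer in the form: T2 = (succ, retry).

#1 T1 reads 1
#2 T0 reads 1
#3 T2 reads 1
#4 T0 CAS(1→2) writes; counter now 2
#5 T2 CAS(1→2) fails; counter now 2
#6 T1 CAS(1→2) fails; counter now 2
#7 T2 reads 2
#8 T1 reads 2
#9 T2 CAS(2→3) writes; counter now 3
#10 T1 CAS(2→3) fails; counter now 3
#11 T2 reads 3
#12 T2 CAS(3→4) writes; counter now 4
#13 T2 reads 4
#14 T2 CAS(4→5) writes; counter now 5

T2 = (3, 1)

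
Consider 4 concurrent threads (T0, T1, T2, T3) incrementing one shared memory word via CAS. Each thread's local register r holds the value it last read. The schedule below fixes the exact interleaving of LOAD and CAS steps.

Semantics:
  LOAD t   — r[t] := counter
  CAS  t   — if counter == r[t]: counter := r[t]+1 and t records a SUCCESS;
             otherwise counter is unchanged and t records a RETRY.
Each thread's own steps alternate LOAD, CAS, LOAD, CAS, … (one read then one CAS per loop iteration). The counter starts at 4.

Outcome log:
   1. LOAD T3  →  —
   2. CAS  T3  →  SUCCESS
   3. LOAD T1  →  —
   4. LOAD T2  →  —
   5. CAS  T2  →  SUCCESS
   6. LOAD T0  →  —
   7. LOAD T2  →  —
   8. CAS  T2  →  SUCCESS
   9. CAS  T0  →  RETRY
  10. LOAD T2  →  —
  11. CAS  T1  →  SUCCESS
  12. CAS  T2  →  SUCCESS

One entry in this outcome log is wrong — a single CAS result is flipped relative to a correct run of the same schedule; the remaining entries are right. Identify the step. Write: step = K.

step = 11

Re-executing:
   1) LOAD T3:  M=4  r_T3=4
   2) CAS  T3:  M=5  r_T3=4 ✓
   3) LOAD T1:  M=5  r_T1=5
   4) LOAD T2:  M=5  r_T2=5
   5) CAS  T2:  M=6  r_T2=5 ✓
   6) LOAD T0:  M=6  r_T0=6
   7) LOAD T2:  M=6  r_T2=6
   8) CAS  T2:  M=7  r_T2=6 ✓
   9) CAS  T0:  M=7  r_T0=6 ✗
  10) LOAD T2:  M=7  r_T2=7
  11) CAS  T1:  M=7  r_T1=5 ✗
  12) CAS  T2:  M=8  r_T2=7 ✓
Log disagrees first at step 11.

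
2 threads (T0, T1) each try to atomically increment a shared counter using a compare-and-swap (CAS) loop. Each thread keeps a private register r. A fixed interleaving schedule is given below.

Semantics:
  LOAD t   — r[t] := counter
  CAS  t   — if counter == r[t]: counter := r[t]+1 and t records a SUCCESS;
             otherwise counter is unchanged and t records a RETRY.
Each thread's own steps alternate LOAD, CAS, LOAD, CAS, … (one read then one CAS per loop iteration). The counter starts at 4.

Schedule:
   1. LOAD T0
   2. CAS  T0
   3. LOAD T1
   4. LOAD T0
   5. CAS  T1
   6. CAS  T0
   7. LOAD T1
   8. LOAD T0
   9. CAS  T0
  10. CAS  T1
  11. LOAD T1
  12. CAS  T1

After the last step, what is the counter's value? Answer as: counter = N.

   1) LOAD T0:  M=4  r_T0=4
   2) CAS  T0:  M=5  r_T0=4 ✓
   3) LOAD T1:  M=5  r_T1=5
   4) LOAD T0:  M=5  r_T0=5
   5) CAS  T1:  M=6  r_T1=5 ✓
   6) CAS  T0:  M=6  r_T0=5 ✗
   7) LOAD T1:  M=6  r_T1=6
   8) LOAD T0:  M=6  r_T0=6
   9) CAS  T0:  M=7  r_T0=6 ✓
  10) CAS  T1:  M=7  r_T1=6 ✗
  11) LOAD T1:  M=7  r_T1=7
  12) CAS  T1:  M=8  r_T1=7 ✓

counter = 8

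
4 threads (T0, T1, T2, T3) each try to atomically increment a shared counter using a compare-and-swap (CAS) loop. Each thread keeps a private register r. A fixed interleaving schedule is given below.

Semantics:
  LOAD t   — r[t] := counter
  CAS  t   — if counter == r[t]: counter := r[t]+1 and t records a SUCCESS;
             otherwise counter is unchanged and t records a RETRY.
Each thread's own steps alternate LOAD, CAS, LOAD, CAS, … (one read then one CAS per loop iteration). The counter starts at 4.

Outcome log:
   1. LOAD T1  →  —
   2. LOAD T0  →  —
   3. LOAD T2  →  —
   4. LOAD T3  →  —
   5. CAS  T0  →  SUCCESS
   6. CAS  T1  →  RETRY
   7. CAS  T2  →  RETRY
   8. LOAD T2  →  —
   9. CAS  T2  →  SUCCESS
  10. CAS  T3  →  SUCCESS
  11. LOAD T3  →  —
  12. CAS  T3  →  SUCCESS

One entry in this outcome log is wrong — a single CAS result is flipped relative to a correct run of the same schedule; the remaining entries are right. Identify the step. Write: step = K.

step = 10

Reference trace:
   1) LOAD T1:  M=4  r_T1=4
   2) LOAD T0:  M=4  r_T0=4
   3) LOAD T2:  M=4  r_T2=4
   4) LOAD T3:  M=4  r_T3=4
   5) CAS  T0:  M=5  r_T0=4 ✓
   6) CAS  T1:  M=5  r_T1=4 ✗
   7) CAS  T2:  M=5  r_T2=4 ✗
   8) LOAD T2:  M=5  r_T2=5
   9) CAS  T2:  M=6  r_T2=5 ✓
  10) CAS  T3:  M=6  r_T3=4 ✗
  11) LOAD T3:  M=6  r_T3=6
  12) CAS  T3:  M=7  r_T3=6 ✓
Flip is step 10.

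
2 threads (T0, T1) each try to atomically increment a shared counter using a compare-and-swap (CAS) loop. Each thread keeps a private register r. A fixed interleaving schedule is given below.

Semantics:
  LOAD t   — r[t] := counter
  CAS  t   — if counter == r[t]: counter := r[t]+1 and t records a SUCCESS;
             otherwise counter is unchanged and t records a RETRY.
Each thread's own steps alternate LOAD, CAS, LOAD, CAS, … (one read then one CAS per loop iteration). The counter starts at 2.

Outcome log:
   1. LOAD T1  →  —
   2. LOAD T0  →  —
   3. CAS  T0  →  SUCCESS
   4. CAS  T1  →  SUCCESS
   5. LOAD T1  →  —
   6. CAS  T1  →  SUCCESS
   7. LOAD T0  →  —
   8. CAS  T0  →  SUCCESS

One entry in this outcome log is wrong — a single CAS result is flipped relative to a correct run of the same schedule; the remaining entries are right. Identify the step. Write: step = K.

Correct run:
   1) LOAD T1:  M=2  r_T1=2
   2) LOAD T0:  M=2  r_T0=2
   3) CAS  T0:  M=3  r_T0=2 ✓
   4) CAS  T1:  M=3  r_T1=2 ✗
   5) LOAD T1:  M=3  r_T1=3
   6) CAS  T1:  M=4  r_T1=3 ✓
   7) LOAD T0:  M=4  r_T0=4
   8) CAS  T0:  M=5  r_T0=4 ✓
Flip is step 4.

step = 4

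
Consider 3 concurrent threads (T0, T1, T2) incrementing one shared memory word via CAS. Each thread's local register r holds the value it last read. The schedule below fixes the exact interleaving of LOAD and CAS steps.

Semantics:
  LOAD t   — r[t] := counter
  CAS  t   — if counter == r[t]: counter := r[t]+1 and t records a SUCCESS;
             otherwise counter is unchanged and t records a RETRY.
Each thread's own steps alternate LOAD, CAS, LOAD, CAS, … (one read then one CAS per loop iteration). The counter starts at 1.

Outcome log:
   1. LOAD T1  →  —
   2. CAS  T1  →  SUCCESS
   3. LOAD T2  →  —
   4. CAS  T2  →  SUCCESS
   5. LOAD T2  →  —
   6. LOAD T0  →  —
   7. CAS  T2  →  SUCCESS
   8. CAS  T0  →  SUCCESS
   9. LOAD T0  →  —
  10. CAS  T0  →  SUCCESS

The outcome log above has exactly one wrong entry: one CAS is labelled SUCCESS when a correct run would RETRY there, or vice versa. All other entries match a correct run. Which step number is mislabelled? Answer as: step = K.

Correct run:
T1 LOAD — after: cnt=1, r=1 — load
T1 CAS — after: cnt=2, r=1 — ok
T2 LOAD — after: cnt=2, r=2 — load
T2 CAS — after: cnt=3, r=2 — ok
T2 LOAD — after: cnt=3, r=3 — load
T0 LOAD — after: cnt=3, r=3 — load
T2 CAS — after: cnt=4, r=3 — ok
T0 CAS — after: cnt=4, r=3 — retry
T0 LOAD — after: cnt=4, r=4 — load
T0 CAS — after: cnt=5, r=4 — ok
Mismatch at 8.

step = 8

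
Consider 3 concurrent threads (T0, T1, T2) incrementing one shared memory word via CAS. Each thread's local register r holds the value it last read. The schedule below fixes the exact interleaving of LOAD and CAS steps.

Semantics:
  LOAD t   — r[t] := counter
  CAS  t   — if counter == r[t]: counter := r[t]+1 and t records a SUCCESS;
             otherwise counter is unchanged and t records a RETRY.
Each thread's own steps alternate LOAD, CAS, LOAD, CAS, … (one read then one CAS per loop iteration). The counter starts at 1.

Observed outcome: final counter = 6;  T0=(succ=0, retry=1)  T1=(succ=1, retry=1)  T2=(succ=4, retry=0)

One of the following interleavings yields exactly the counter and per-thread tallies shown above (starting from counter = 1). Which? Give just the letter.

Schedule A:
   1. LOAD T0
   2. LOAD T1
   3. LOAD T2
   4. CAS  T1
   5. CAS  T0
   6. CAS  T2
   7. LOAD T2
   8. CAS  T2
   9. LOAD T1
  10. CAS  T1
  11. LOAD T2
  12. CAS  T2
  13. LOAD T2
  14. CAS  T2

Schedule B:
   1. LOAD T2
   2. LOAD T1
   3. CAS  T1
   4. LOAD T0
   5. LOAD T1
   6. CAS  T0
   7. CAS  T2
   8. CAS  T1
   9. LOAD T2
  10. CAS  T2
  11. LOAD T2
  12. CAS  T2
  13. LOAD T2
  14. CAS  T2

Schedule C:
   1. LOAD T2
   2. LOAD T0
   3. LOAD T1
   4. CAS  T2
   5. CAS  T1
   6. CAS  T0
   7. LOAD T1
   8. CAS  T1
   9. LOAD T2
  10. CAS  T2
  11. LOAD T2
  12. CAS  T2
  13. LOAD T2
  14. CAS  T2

C

Tracing schedule C:
[1] T2.load  rd  (counter 1, T2.r 1)
[2] T0.load  rd  (counter 1, T0.r 1)
[3] T1.load  rd  (counter 1, T1.r 1)
[4] T2.cas  hit  (counter 2, T2.r 1)
[5] T1.cas  miss  (counter 2, T1.r 1)
[6] T0.cas  miss  (counter 2, T0.r 1)
[7] T1.load  rd  (counter 2, T1.r 2)
[8] T1.cas  hit  (counter 3, T1.r 2)
[9] T2.load  rd  (counter 3, T2.r 3)
[10] T2.cas  hit  (counter 4, T2.r 3)
[11] T2.load  rd  (counter 4, T2.r 4)
[12] T2.cas  hit  (counter 5, T2.r 4)
[13] T2.load  rd  (counter 5, T2.r 5)
[14] T2.cas  hit  (counter 6, T2.r 5)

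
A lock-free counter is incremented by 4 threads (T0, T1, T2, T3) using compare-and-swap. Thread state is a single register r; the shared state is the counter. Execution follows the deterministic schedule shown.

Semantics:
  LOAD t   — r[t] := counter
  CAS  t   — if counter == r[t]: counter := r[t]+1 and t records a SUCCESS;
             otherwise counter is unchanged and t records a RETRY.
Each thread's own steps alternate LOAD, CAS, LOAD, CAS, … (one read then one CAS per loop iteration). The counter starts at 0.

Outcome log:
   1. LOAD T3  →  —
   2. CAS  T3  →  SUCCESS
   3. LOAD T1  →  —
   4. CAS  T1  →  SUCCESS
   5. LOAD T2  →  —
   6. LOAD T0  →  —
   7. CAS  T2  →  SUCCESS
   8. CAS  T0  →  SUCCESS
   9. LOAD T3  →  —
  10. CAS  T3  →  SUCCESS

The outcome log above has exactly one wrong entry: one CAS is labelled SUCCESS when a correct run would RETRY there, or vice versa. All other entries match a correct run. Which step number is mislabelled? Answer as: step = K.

Re-executing:
step 1: T3 LOAD ⇒ load; ctr=0 reg=0
step 2: T3 CAS ⇒ ok; ctr=1 reg=0
step 3: T1 LOAD ⇒ load; ctr=1 reg=1
step 4: T1 CAS ⇒ ok; ctr=2 reg=1
step 5: T2 LOAD ⇒ load; ctr=2 reg=2
step 6: T0 LOAD ⇒ load; ctr=2 reg=2
step 7: T2 CAS ⇒ ok; ctr=3 reg=2
step 8: T0 CAS ⇒ retry; ctr=3 reg=2
step 9: T3 LOAD ⇒ load; ctr=3 reg=3
step 10: T3 CAS ⇒ ok; ctr=4 reg=3
Flip is step 8.

step = 8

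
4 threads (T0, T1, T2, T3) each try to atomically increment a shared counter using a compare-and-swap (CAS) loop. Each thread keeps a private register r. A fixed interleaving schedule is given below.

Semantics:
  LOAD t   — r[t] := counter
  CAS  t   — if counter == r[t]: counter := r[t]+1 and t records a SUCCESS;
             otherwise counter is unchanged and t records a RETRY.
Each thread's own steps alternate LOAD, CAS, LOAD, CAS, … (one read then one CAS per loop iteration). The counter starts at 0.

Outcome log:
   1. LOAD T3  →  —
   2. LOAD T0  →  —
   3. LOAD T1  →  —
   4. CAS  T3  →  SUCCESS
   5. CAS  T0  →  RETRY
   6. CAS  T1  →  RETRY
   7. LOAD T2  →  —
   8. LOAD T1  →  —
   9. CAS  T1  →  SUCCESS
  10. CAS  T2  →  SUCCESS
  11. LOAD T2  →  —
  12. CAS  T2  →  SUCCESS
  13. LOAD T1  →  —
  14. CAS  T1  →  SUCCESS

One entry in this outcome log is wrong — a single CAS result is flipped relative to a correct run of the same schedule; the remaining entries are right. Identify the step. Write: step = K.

Re-executing:
[1] T3.load  rd  (counter 0, T3.r 0)
[2] T0.load  rd  (counter 0, T0.r 0)
[3] T1.load  rd  (counter 0, T1.r 0)
[4] T3.cas  hit  (counter 1, T3.r 0)
[5] T0.cas  miss  (counter 1, T0.r 0)
[6] T1.cas  miss  (counter 1, T1.r 0)
[7] T2.load  rd  (counter 1, T2.r 1)
[8] T1.load  rd  (counter 1, T1.r 1)
[9] T1.cas  hit  (counter 2, T1.r 1)
[10] T2.cas  miss  (counter 2, T2.r 1)
[11] T2.load  rd  (counter 2, T2.r 2)
[12] T2.cas  hit  (counter 3, T2.r 2)
[13] T1.load  rd  (counter 3, T1.r 3)
[14] T1.cas  hit  (counter 4, T1.r 3)
Flip is step 10.

step = 10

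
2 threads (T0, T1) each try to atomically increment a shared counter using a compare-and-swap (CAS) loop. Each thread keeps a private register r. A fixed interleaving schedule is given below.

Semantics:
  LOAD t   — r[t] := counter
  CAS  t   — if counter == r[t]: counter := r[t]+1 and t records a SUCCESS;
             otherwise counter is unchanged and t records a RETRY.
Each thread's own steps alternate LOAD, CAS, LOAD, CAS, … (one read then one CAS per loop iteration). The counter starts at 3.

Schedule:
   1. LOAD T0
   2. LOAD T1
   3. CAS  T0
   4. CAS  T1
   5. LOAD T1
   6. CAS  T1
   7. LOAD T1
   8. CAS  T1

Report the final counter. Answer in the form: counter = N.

1. LOAD T0 → mem=3 r[T0]=3 [LOAD]
2. LOAD T1 → mem=3 r[T1]=3 [LOAD]
3. CAS T0 → mem=4 r[T0]=3 [OK]
4. CAS T1 → mem=4 r[T1]=3 [RETRY]
5. LOAD T1 → mem=4 r[T1]=4 [LOAD]
6. CAS T1 → mem=5 r[T1]=4 [OK]
7. LOAD T1 → mem=5 r[T1]=5 [LOAD]
8. CAS T1 → mem=6 r[T1]=5 [OK]

counter = 6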